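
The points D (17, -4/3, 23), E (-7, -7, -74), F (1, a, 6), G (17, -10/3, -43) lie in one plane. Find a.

Normal to plane DEG: n = (180, -1584, 48); plane equation n·P = 6276.
Requiring n·F = 6276: (-1584)a + (468) = 6276.
So a = -11/3.

-11/3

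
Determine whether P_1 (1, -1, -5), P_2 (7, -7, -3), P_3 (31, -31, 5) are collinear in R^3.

Yes

P_1P_2 = (6, -6, 2), P_1P_3 = (30, -30, 10).
Each component of P_1P_3 is 5 times the corresponding component of P_1P_2, so P_1P_3 = 5·P_1P_2 and the points are collinear.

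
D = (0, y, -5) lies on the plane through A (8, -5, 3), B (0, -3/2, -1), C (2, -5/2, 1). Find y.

-1

A normal to the plane is n = AB × AC = (3, 8, 1).
D lies in the plane iff n · AD = 0.
This gives (8)y + (8) = 0, so y = -1.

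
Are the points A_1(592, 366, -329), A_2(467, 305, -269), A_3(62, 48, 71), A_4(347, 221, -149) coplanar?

A normal to the plane through A_1, A_2, A_3 is n = A_1A_2 × A_1A_3 = (-5320, 18200, 7420).
The plane has equation n·P = 1070580. For A_4: n·A_4 = 1070580.
Equal, so A_4 lies in the plane and all four are coplanar.

Yes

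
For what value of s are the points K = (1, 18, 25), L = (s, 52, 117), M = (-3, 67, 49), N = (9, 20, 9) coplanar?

-38

Normal to plane KMN: n = (-832, 128, -400); plane equation n·P = -8528.
Requiring n·L = -8528: (-832)s + (-40144) = -8528.
So s = -38.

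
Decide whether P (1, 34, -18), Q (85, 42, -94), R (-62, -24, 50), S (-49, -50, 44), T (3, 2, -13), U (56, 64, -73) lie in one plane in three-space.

Yes

The plane through P, Q, R has normal n = PQ × PR = (-3864, -924, -4368) and equation n·X = 43344.
Checking the remaining points: n·S = 43344, n·T = 43344, n·U = 43344.
All equal 43344, so all 6 points lie in one plane.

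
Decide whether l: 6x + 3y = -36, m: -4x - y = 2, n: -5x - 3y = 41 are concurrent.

Intersecting l and m: solving the 2×2 system gives (x, y) = (5, -22).
Substitute into n: (-5)(5) + (-3)(-22) = 41.
This equals 41, so (5, -22) lies on all three lines and they are concurrent.

Yes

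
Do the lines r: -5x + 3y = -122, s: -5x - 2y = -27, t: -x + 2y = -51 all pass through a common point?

Yes

Intersecting r and s: solving the 2×2 system gives (x, y) = (13, -19).
Substitute into t: (-1)(13) + (2)(-19) = -51.
This equals -51, so (13, -19) lies on all three lines and they are concurrent.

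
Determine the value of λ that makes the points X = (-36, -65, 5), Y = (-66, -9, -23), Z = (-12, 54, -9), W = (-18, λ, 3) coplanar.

Normal to plane XYZ: n = (2548, -1092, -4914); plane equation n·P = -45318.
Requiring n·W = -45318: (-1092)λ + (-60606) = -45318.
So λ = -14.

-14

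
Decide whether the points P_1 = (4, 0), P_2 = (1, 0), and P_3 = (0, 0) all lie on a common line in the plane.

P_1P_2 = (-3, 0), P_1P_3 = (-4, 0).
det[P_1P_2; P_1P_3] = (-3)(0) − (0)(-4) = 0.
The determinant is zero, so the points are collinear.

Yes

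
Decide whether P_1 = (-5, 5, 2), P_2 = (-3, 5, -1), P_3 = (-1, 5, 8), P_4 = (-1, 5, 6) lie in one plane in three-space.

Yes

With P_1 as base: P_1P_2 = (2, 0, -3), P_1P_3 = (4, 0, 6), P_1P_4 = (4, 0, 4).
P_1P_3 × P_1P_4 = (0, 8, 0).
P_1P_2 · (P_1P_3 × P_1P_4) = 0.
The scalar triple product vanishes, so the four points are coplanar.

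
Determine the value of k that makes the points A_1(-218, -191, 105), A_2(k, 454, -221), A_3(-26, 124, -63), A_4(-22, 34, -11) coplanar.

440

Normal to plane A_1A_3A_4: n = (1260, -10656, -18540); plane equation n·P = -186084.
Requiring n·A_2 = -186084: (1260)k + (-740484) = -186084.
So k = 440.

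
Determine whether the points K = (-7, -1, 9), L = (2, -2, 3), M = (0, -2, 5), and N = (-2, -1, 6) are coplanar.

No

The four points are coplanar iff the 3×3 determinant with rows KL, KM, KN is zero.
Rows: (9, -1, -6), (7, -1, -4), (5, 0, -3).
Expanding along the first row: (9)(3) − (-1)(-1) + (-6)(5) = -4.
Nonzero ⇒ not coplanar.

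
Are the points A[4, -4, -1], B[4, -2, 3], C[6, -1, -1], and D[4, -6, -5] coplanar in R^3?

The four points are coplanar iff the 3×3 determinant with rows AB, AC, AD is zero.
Rows: (0, 2, 4), (2, 3, 0), (0, -2, -4).
Expanding along the first row: (0)(-12) − (2)(-8) + (4)(-4) = 0.
Zero determinant ⇒ coplanar.

Yes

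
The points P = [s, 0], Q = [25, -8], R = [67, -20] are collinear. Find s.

-3

Collinearity: (P − Q) must be parallel to (R − Q) = (42, -12).
Cross-multiplying the components: (s − 25)·(-12) = (8)·(42).
Solving gives s = -3.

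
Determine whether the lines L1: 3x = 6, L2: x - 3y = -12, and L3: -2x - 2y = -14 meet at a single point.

No

Intersecting L1 and L2: solving the 2×2 system gives (x, y) = (2, 14/3).
Substitute into L3: (-2)(2) + (-2)(14/3) = -40/3.
But L3 requires -14 ≠ -40/3, so the three lines have no common point.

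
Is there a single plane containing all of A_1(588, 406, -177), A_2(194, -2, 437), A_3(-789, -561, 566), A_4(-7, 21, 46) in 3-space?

No

The four points are coplanar iff the 3×3 determinant with rows A_1A_2, A_1A_3, A_1A_4 is zero.
Rows: (-394, -408, 614), (-1377, -967, 743), (-595, -385, 223).
Expanding along the first row: (-394)(70414) − (-408)(135014) + (614)(-45220) = -422484.
Nonzero ⇒ not coplanar.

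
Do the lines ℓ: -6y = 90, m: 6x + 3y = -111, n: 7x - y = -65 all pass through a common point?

No

Lines aᵢx + bᵢy = cᵢ with pairwise distinct directions are concurrent exactly when det[aᵢ bᵢ cᵢ] = 0.
Here the determinant is -108.
Nonzero, so no common point exists.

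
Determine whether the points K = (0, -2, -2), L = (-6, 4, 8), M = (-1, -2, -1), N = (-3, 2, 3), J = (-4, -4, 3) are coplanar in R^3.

No

The plane through K, L, M has normal n = KL × KM = (6, -4, 6) and equation n·P = -4.
Checking the remaining points: n·N = -8, n·J = 10.
Since n·N = -8 ≠ -4, N is off the plane and the points are not all coplanar.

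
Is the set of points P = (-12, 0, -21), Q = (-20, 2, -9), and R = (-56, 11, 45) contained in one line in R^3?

Yes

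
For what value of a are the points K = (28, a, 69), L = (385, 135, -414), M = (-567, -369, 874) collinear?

-54

Collinearity requires KL × KM = 0; each component is linear in a.
The x-component gives (-1288)a + (-69552) = 0, so a = -54.
The remaining components then also vanish.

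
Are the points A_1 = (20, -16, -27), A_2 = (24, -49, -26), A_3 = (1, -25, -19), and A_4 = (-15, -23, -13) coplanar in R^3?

Yes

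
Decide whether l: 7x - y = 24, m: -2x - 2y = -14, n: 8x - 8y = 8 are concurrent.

No

Intersecting l and m: solving the 2×2 system gives (x, y) = (31/8, 25/8).
Substitute into n: (8)(31/8) + (-8)(25/8) = 6.
But n requires 8 ≠ 6, so the three lines have no common point.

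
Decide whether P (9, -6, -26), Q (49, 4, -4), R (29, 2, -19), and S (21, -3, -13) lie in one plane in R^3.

A normal to the plane through P, Q, R is n = PQ × PR = (-106, 160, 120).
The plane has equation n·X = -5034. For S: n·S = -4266.
-4266 ≠ -5034, so S is off the plane.

No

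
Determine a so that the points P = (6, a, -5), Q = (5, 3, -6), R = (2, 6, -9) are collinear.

Direction QR = (-3, 3, -3). From the x-coordinate of P, the parameter along the line is τ = (6 − 5)/(-3) = -1/3.
Then a = 3 + (-1/3)·(3) = 2.

2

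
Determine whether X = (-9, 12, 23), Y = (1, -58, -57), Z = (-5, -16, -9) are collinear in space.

XY = (10, -70, -80), XZ = (4, -28, -32).
XY × XZ = (0, 0, 0).
The cross product vanishes, so the three points are collinear.

Yes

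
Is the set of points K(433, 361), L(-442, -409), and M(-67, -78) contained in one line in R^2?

No

KL = (-875, -770), KM = (-500, -439).
If collinear, KM would be a scalar multiple of KL. But (-875)·(-439) ≠ (-770)·(-500) (difference -875), so they are not parallel; the points are not collinear.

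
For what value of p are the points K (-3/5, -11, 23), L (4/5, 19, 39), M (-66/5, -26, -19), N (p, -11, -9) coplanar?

The points are coplanar iff KL · (KM × KN) = 0.
Expanding, this is linear in p: (-1020)p + (-12036) = 0.
So p = -59/5.

-59/5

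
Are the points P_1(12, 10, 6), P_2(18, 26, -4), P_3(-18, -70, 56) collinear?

P_1P_2 = (6, 16, -10), P_1P_3 = (-30, -80, 50).
Each component of P_1P_3 is -5 times the corresponding component of P_1P_2, so P_1P_3 = -5·P_1P_2 and the points are collinear.

Yes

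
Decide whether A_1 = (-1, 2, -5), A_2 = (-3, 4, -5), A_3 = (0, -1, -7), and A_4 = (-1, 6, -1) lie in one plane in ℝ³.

Yes

The four points are coplanar iff the 3×3 determinant with rows A_1A_2, A_1A_3, A_1A_4 is zero.
Rows: (-2, 2, 0), (1, -3, -2), (0, 4, 4).
Expanding along the first row: (-2)(-4) − (2)(4) + (0)(4) = 0.
Zero determinant ⇒ coplanar.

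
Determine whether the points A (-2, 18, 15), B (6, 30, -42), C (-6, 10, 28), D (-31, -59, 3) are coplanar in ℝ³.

A normal to the plane through A, B, C is n = AB × AC = (-300, 124, -16).
The plane has equation n·P = 2592. For D: n·D = 1936.
1936 ≠ 2592, so D is off the plane.

No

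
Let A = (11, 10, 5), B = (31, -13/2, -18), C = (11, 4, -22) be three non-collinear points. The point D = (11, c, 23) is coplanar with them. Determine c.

14

Coplanarity requires AB · (AC × AD) = 0.
AB = (20, -33/2, -23), AC = (0, -6, -27); the triple product is linear in c with coefficient 540 and constant term -7560.
Setting it to zero: c = 14.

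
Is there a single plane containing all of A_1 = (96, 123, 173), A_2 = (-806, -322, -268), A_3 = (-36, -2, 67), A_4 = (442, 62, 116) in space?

No

With A_1 as base: A_1A_2 = (-902, -445, -441), A_1A_3 = (-132, -125, -106), A_1A_4 = (346, -61, -57).
A_1A_3 × A_1A_4 = (659, -44200, 51302).
A_1A_2 · (A_1A_3 × A_1A_4) = -3549600.
Since -3549600 ≠ 0, the four points are not coplanar.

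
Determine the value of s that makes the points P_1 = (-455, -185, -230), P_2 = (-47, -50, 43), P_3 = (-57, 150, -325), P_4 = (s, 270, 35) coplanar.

399

Normal to plane P_1P_2P_3: n = (-104280, 147414, 82950); plane equation n·P = 1097310.
Requiring n·P_4 = 1097310: (-104280)s + (42705030) = 1097310.
So s = 399.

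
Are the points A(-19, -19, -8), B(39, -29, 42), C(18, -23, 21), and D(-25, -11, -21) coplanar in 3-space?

No

With A as base: AB = (58, -10, 50), AC = (37, -4, 29), AD = (-6, 8, -13).
AC × AD = (-180, 307, 272).
AB · (AC × AD) = 90.
Since 90 ≠ 0, the four points are not coplanar.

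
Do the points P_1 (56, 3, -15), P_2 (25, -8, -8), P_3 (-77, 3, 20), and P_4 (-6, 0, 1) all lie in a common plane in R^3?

Yes

A normal to the plane through P_1, P_2, P_3 is n = P_1P_2 × P_1P_3 = (-385, 154, -1463).
The plane has equation n·P = 847. For P_4: n·P_4 = 847.
Equal, so P_4 lies in the plane and all four are coplanar.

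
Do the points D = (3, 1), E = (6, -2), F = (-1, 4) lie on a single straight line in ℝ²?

DE = (3, -3), DF = (-4, 3).
det[DE; DF] = (3)(3) − (-3)(-4) = -3.
The determinant is nonzero, so they are not collinear.

No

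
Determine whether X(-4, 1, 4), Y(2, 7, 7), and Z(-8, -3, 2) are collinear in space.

Yes

XY = (6, 6, 3), XZ = (-4, -4, -2).
Each component of XZ is -2/3 times the corresponding component of XY, so XZ = -2/3·XY and the points are collinear.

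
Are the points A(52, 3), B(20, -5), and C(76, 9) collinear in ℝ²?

AB = (-32, -8), AC = (24, 6).
Twice the signed area of △ABC is (-32)(6) − (-8)(24) = 0.
The triangle is degenerate (zero area), so the points are collinear.

Yes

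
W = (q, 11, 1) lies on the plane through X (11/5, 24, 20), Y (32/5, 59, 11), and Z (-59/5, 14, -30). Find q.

Coplanarity requires XY · (XZ × XW) = 0.
XY = (21/5, 35, -9), XZ = (-14, -10, -50); the triple product is linear in q with coefficient -1840 and constant term -8832.
Setting it to zero: q = -24/5.

-24/5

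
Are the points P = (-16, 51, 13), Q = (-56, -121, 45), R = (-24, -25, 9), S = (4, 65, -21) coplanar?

A normal to the plane through P, Q, R is n = PQ × PR = (3120, -416, 1664).
The plane has equation n·X = -49504. For S: n·S = -49504.
Equal, so S lies in the plane and all four are coplanar.

Yes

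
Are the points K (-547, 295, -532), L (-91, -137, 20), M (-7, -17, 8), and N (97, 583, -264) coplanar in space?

The four points are coplanar iff the 3×3 determinant with rows KL, KM, KN is zero.
Rows: (456, -432, 552), (540, -312, 540), (644, 288, 268).
Expanding along the first row: (456)(-239136) − (-432)(-203040) + (552)(356448) = 0.
Zero determinant ⇒ coplanar.

Yes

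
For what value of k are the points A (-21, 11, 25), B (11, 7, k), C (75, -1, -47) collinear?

Collinearity requires AB × AC = 0; each component is linear in k.
The x-component gives (12)k + (-12) = 0, so k = 1.
The remaining components then also vanish.

1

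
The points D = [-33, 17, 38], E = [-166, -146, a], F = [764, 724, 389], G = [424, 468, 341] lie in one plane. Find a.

Normal to plane DFG: n = (55920, -81084, 36348); plane equation n·P = -1842564.
Requiring n·E = -1842564: (36348)a + (2555544) = -1842564.
So a = -121.

-121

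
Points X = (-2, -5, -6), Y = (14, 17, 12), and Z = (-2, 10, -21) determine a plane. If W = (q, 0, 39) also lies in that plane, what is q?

18

The plane through X, Y, Z has equation −600x + 240y + 240z = -1440.
Substituting W: (-600)q + (9360) = -1440, so q = 18.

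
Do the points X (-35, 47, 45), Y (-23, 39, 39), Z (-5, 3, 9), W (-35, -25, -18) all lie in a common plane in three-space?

Yes

The four points are coplanar iff the 3×3 determinant with rows XY, XZ, XW is zero.
Rows: (12, -8, -6), (30, -44, -36), (0, -72, -63).
Expanding along the first row: (12)(180) − (-8)(-1890) + (-6)(-2160) = 0.
Zero determinant ⇒ coplanar.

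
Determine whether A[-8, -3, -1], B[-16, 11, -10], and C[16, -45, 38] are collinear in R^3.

No

AB = (-8, 14, -9), AC = (24, -42, 39).
AB × AC = (168, 96, 0).
The cross product is nonzero, so the points do not lie on one line.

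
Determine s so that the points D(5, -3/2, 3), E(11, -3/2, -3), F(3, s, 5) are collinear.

-3/2

Collinearity requires DE × DF = 0; each component is linear in s.
The x-component gives (6)s + (9) = 0, so s = -3/2.
The remaining components then also vanish.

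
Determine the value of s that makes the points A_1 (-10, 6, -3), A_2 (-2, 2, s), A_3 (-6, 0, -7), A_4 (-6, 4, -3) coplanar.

Coplanarity ⇔ det[A_1A_2; A_1A_3; A_1A_4] = 0.
Expanding, this is linear in s: (16)s + (48) = 0.
So s = -3.

-3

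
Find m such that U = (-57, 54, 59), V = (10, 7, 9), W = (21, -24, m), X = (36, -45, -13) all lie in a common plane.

-1

Coplanarity ⇔ det[UV; UW; UX] = 0.
Expanding, this is linear in m: (2262)m + (2262) = 0.
So m = -1.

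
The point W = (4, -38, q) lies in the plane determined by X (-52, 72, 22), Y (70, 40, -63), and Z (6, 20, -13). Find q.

-3

Coplanarity requires XY · (XZ × XW) = 0.
XY = (122, -32, -85), XZ = (58, -52, -35); the triple product is linear in q with coefficient -4488 and constant term -13464.
Setting it to zero: q = -3.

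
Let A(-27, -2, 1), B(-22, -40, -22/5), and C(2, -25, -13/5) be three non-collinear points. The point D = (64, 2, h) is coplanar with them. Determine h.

2/5

A normal to the plane is n = AB × AC = (63/5, -693/5, 987).
D lies in the plane iff n · AD = 0.
This gives (987)h + (-1974/5) = 0, so h = 2/5.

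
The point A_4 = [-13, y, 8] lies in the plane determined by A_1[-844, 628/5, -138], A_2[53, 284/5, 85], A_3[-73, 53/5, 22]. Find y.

-45

The plane through A_1, A_2, A_3 has equation 14637x + 28413y − (250551/5)z = -9348738/5.
Substituting A_4: (28413)y + (-2955813/5) = -9348738/5, so y = -45.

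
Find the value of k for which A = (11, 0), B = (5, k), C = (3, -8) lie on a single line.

-6

The three points are collinear iff det[AB; AC] = 0.
This determinant is linear in k: (8)k + (48) = 0, so k = -6.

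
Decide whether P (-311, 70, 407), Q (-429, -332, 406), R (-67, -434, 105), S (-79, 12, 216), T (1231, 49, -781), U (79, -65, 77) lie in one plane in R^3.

The plane through P, Q, R has normal n = PQ × PR = (120900, -35880, 157560) and equation n·X = 24015420.
Checking the remaining points: n·S = 24051300, n·T = 24015420, n·U = 24015420.
Since n·S = 24051300 ≠ 24015420, S is off the plane and the points are not all coplanar.

No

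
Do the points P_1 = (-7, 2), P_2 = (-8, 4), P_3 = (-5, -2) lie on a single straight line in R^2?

Yes

P_1P_2 = (-1, 2), P_1P_3 = (2, -4).
det[P_1P_2; P_1P_3] = (-1)(-4) − (2)(2) = 0.
The determinant is zero, so the points are collinear.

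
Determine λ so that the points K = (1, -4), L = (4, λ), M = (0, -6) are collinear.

The three points are collinear iff det[KL; KM] = 0.
This determinant is linear in λ: (1)λ + (-2) = 0, so λ = 2.

2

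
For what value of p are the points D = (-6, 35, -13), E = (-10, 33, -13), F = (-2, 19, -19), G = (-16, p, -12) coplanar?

33

Coplanarity ⇔ det[DE; DF; DG] = 0.
Expanding, this is linear in p: (-24)p + (792) = 0.
So p = 33.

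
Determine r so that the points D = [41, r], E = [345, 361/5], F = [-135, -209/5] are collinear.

The three points are collinear iff det[DE; DF] = 0.
This determinant is linear in r: (-480)r + (0) = 0, so r = 0.

0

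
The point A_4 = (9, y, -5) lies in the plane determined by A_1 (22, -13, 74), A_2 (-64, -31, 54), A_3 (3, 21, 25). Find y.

49

The plane through A_1, A_2, A_3 has equation 1562x − 3834y − 3266z = -157478.
Substituting A_4: (-3834)y + (30388) = -157478, so y = 49.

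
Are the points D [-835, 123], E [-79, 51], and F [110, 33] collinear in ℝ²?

Yes

DE = (756, -72), DF = (945, -90).
Checking proportionality: DF = 5/4·DE, so the vectors are parallel and the points are collinear.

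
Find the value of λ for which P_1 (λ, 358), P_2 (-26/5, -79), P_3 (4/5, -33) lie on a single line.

Collinearity: (P_1 − P_2) must be parallel to (P_3 − P_2) = (6, 46).
Cross-multiplying the components: (λ − (-26/5))·(46) = (437)·(6).
Solving gives λ = 259/5.

259/5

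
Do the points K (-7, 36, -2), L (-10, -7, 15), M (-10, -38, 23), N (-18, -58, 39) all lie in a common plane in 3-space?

No

The four points are coplanar iff the 3×3 determinant with rows KL, KM, KN is zero.
Rows: (-3, -43, 17), (-3, -74, 25), (-11, -94, 41).
Expanding along the first row: (-3)(-684) − (-43)(152) + (17)(-532) = -456.
Nonzero ⇒ not coplanar.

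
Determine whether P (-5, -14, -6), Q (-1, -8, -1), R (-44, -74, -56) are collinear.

PQ = (4, 6, 5), PR = (-39, -60, -50).
PQ × PR = (0, 5, -6).
The cross product is nonzero, so the points do not lie on one line.

No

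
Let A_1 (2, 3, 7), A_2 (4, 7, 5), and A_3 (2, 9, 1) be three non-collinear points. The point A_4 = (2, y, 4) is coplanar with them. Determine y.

6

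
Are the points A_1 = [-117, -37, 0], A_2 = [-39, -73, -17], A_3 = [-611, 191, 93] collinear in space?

A_1A_2 = (78, -36, -17), A_1A_3 = (-494, 228, 93).
A_1A_2 × A_1A_3 = (528, 1144, 0).
The cross product is nonzero, so the points do not lie on one line.

No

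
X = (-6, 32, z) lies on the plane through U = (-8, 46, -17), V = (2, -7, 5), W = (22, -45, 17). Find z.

A normal to the plane is n = UV × UW = (200, 320, 680).
X lies in the plane iff n · UX = 0.
This gives (680)z + (7480) = 0, so z = -11.

-11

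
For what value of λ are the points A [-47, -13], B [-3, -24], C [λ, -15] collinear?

-39

The three points are collinear iff det[AB; AC] = 0.
This determinant is linear in λ: (11)λ + (429) = 0, so λ = -39.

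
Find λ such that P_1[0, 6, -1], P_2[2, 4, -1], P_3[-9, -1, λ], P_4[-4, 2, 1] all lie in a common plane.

3

Normal to plane P_1P_2P_4: n = (-4, -4, -16); plane equation n·P = -8.
Requiring n·P_3 = -8: (-16)λ + (40) = -8.
So λ = 3.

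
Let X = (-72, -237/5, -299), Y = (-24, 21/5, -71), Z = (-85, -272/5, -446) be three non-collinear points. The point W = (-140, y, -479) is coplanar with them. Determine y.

-661/5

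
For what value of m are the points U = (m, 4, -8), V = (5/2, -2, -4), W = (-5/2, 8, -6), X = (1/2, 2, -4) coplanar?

-1/2

The points are coplanar iff UV · (UW × UX) = 0.
Expanding, this is linear in m: (-8)m + (-4) = 0.
So m = -1/2.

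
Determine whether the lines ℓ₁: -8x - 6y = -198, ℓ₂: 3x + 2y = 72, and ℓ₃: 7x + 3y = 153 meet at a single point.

Yes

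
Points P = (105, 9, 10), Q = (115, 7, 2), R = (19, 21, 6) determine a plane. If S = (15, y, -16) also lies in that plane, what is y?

A normal to the plane is n = PQ × PR = (104, 728, -52).
S lies in the plane iff n · PS = 0.
This gives (728)y + (-14560) = 0, so y = 20.

20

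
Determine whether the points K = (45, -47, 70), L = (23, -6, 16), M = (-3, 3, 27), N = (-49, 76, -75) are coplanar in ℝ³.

No

The four points are coplanar iff the 3×3 determinant with rows KL, KM, KN is zero.
Rows: (-22, 41, -54), (-48, 50, -43), (-94, 123, -145).
Expanding along the first row: (-22)(-1961) − (41)(2918) + (-54)(-1204) = -11480.
Nonzero ⇒ not coplanar.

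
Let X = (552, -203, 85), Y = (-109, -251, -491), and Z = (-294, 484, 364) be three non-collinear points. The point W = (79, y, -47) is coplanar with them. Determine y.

The plane through X, Y, Z has equation 382320x + 671715y − 494715z = 32631720.
Substituting W: (671715)y + (53454885) = 32631720, so y = -31.

-31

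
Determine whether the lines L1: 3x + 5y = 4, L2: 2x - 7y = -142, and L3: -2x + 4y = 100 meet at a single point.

Yes

Intersecting L1 and L2: solving the 2×2 system gives (x, y) = (-22, 14).
Substitute into L3: (-2)(-22) + (4)(14) = 100.
This equals 100, so (-22, 14) lies on all three lines and they are concurrent.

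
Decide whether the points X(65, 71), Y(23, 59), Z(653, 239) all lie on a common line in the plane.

XY = (-42, -12), XZ = (588, 168).
Twice the signed area of △XYZ is (-42)(168) − (-12)(588) = 0.
The triangle is degenerate (zero area), so the points are collinear.

Yes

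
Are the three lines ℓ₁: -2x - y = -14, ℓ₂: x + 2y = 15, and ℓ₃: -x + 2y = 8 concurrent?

Intersecting ℓ₁ and ℓ₂: solving the 2×2 system gives (x, y) = (13/3, 16/3).
Substitute into ℓ₃: (-1)(13/3) + (2)(16/3) = 19/3.
But ℓ₃ requires 8 ≠ 19/3, so the three lines have no common point.

No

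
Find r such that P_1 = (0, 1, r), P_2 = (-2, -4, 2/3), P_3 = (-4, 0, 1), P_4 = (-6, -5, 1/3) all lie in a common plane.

4/3

The points are coplanar iff P_1P_2 · (P_1P_3 × P_1P_4) = 0.
Expanding, this is linear in r: (-18)r + (24) = 0.
So r = 4/3.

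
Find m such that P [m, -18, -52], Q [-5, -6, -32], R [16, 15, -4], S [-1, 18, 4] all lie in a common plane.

3

The points are coplanar iff PQ · (PR × PS) = 0.
Expanding, this is linear in m: (-84)m + (252) = 0.
So m = 3.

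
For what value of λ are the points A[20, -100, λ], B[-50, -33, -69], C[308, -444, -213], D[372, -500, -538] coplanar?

The points are coplanar iff AB · (AC × AD) = 0.
Expanding, this is linear in λ: (-6256)λ + (-2039456) = 0.
So λ = -326.

-326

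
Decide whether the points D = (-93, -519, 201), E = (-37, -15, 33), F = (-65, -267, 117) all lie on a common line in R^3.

DE = (56, 504, -168), DF = (28, 252, -84).
Each component of DF is 1/2 times the corresponding component of DE, so DF = 1/2·DE and the points are collinear.

Yes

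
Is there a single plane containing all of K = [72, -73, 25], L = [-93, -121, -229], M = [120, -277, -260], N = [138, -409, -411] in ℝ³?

No

With K as base: KL = (-165, -48, -254), KM = (48, -204, -285), KN = (66, -336, -436).
KM × KN = (-6816, 2118, -2664).
KL · (KM × KN) = 1699632.
Since 1699632 ≠ 0, the four points are not coplanar.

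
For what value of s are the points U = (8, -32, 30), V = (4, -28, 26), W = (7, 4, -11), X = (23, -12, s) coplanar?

5

The points are coplanar iff UV · (UW × UX) = 0.
Expanding, this is linear in s: (-140)s + (700) = 0.
So s = 5.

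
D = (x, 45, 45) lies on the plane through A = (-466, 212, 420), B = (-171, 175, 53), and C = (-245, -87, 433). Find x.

The plane through A, B, C has equation −110214x − 84942y − 80028z = -259740.
Substituting D: (-110214)x + (-7423650) = -259740, so x = -65.

-65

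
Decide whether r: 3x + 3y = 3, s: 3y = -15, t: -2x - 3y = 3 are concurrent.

Yes

The three lines meet at one point iff the augmented coefficient matrix [aᵢ bᵢ cᵢ] has rank < 3, i.e. its determinant vanishes.
Here the determinant is 0.
It vanishes, so the lines are concurrent at (6, -5).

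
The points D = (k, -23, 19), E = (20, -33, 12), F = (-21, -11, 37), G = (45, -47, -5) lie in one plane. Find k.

-3

The points are coplanar iff DE · (DF × DG) = 0.
Expanding, this is linear in k: (24)k + (72) = 0.
So k = -3.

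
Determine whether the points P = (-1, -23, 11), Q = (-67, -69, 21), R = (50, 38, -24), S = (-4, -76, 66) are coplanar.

Yes

The four points are coplanar iff the 3×3 determinant with rows PQ, PR, PS is zero.
Rows: (-66, -46, 10), (51, 61, -35), (-3, -53, 55).
Expanding along the first row: (-66)(1500) − (-46)(2700) + (10)(-2520) = 0.
Zero determinant ⇒ coplanar.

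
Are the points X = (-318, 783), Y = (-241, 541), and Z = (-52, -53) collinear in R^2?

Yes

XY = (77, -242), XZ = (266, -836).
Twice the signed area of △XYZ is (77)(-836) − (-242)(266) = 0.
The triangle is degenerate (zero area), so the points are collinear.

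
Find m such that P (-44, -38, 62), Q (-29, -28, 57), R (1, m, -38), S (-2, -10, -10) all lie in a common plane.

-8

Normal to plane PQS: n = (-580, 870, 0); plane equation n·X = -7540.
Requiring n·R = -7540: (870)m + (-580) = -7540.
So m = -8.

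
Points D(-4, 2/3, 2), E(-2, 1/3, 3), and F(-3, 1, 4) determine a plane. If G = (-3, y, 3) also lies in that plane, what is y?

Coplanarity requires DE · (DF × DG) = 0.
DE = (2, -1/3, 1), DF = (1, 1/3, 2); the triple product is linear in y with coefficient -3 and constant term 2.
Setting it to zero: y = 2/3.

2/3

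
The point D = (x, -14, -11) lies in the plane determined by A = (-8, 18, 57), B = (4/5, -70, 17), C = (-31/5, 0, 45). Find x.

-24/5

Coplanarity requires AB · (AC × AD) = 0.
AB = (44/5, -88, -40), AC = (9/5, -18, -12); the triple product is linear in x with coefficient 336 and constant term 8064/5.
Setting it to zero: x = -24/5.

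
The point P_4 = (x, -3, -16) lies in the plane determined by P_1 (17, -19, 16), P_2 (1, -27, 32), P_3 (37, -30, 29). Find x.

49

Coplanarity requires P_1P_2 · (P_1P_3 × P_1P_4) = 0.
P_1P_2 = (-16, -8, 16), P_1P_3 = (20, -11, 13); the triple product is linear in x with coefficient 72 and constant term -3528.
Setting it to zero: x = 49.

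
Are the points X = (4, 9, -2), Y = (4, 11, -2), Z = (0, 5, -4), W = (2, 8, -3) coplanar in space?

With X as base: XY = (0, 2, 0), XZ = (-4, -4, -2), XW = (-2, -1, -1).
XZ × XW = (2, 0, -4).
XY · (XZ × XW) = 0.
The scalar triple product vanishes, so the four points are coplanar.

Yes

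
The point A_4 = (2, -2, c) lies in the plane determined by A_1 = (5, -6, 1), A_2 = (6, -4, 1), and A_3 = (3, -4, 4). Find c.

6

A normal to the plane is n = A_1A_2 × A_1A_3 = (6, -3, 6).
A_4 lies in the plane iff n · A_1A_4 = 0.
This gives (6)c + (-36) = 0, so c = 6.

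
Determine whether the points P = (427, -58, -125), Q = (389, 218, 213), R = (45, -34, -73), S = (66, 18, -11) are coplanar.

Yes

The four points are coplanar iff the 3×3 determinant with rows PQ, PR, PS is zero.
Rows: (-38, 276, 338), (-382, 24, 52), (-361, 76, 114).
Expanding along the first row: (-38)(-1216) − (276)(-24776) + (338)(-20368) = 0.
Zero determinant ⇒ coplanar.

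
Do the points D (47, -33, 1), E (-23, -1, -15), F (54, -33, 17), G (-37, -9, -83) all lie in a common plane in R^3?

Yes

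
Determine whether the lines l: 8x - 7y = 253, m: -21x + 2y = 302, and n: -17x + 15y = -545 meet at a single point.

Lines aᵢx + bᵢy = cᵢ with pairwise distinct directions are concurrent exactly when det[aᵢ bᵢ cᵢ] = 0.
Here the determinant is 0.
It vanishes, so the lines are concurrent at (-20, -59).

Yes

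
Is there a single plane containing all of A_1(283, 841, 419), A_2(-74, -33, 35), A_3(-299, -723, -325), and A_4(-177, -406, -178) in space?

No

A normal to the plane through A_1, A_2, A_3 is n = A_1A_2 × A_1A_3 = (49680, -42120, 49680).
The plane has equation n·P = -547560. For A_4: n·A_4 = -535680.
-535680 ≠ -547560, so A_4 is off the plane.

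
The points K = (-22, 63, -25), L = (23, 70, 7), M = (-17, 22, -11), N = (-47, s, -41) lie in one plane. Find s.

52

Normal to plane KLM: n = (1410, -470, -1880); plane equation n·P = -13630.
Requiring n·N = -13630: (-470)s + (10810) = -13630.
So s = 52.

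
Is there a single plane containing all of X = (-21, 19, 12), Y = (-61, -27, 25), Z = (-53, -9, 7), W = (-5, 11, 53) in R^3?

With X as base: XY = (-40, -46, 13), XZ = (-32, -28, -5), XW = (16, -8, 41).
XZ × XW = (-1188, 1232, 704).
XY · (XZ × XW) = 0.
The scalar triple product vanishes, so the four points are coplanar.

Yes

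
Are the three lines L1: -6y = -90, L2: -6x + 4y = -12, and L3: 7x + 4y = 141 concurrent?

No

Intersecting L1 and L2: solving the 2×2 system gives (x, y) = (12, 15).
Substitute into L3: (7)(12) + (4)(15) = 144.
But L3 requires 141 ≠ 144, so the three lines have no common point.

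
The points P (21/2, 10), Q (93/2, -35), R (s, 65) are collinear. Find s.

-67/2

The three points are collinear iff det[PQ; PR] = 0.
This determinant is linear in s: (45)s + (3015/2) = 0, so s = -67/2.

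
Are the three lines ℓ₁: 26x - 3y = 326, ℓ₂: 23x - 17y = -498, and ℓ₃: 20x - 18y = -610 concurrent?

No

Intersecting ℓ₁ and ℓ₂: solving the 2×2 system gives (x, y) = (7036/373, 20446/373).
Substitute into ℓ₃: (20)(7036/373) + (-18)(20446/373) = -227308/373.
But ℓ₃ requires -610 ≠ -227308/373, so the three lines have no common point.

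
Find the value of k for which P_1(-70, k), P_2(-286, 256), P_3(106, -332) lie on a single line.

-68

Collinearity: (P_1 − P_2) must be parallel to (P_3 − P_2) = (392, -588).
Cross-multiplying the components: (k − 256)·(392) = (216)·(-588).
Solving gives k = -68.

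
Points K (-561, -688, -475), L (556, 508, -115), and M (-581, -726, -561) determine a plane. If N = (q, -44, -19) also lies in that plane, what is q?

-14

A normal to the plane is n = KL × KM = (-89176, 88862, -18526).
N lies in the plane iff n · KN = 0.
This gives (-89176)q + (-1248464) = 0, so q = -14.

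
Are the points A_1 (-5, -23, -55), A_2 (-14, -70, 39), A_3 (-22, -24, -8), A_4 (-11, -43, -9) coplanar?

The four points are coplanar iff the 3×3 determinant with rows A_1A_2, A_1A_3, A_1A_4 is zero.
Rows: (-9, -47, 94), (-17, -1, 47), (-6, -20, 46).
Expanding along the first row: (-9)(894) − (-47)(-500) + (94)(334) = -150.
Nonzero ⇒ not coplanar.

No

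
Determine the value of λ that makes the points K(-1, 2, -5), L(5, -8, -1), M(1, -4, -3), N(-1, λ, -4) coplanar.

-2

The points are coplanar iff KL · (KM × KN) = 0.
Expanding, this is linear in λ: (-4)λ + (-8) = 0.
So λ = -2.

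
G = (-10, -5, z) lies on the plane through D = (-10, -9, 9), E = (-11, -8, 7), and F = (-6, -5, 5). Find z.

Coplanarity requires DE · (DF × DG) = 0.
DE = (-1, 1, -2), DF = (4, 4, -4); the triple product is linear in z with coefficient -8 and constant term 24.
Setting it to zero: z = 3.

3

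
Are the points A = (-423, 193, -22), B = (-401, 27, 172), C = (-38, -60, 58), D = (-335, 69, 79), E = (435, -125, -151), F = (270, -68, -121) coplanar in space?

Yes

The plane through A, B, C has normal n = AB × AC = (35802, 72930, 58344) and equation n·P = -2352324.
Checking the remaining points: n·D = -2352324, n·E = -2352324, n·F = -2352324.
All equal -2352324, so all 6 points lie in one plane.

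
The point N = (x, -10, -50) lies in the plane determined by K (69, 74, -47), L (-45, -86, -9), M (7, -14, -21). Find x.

6

A normal to the plane is n = KL × KM = (-816, 608, 112).
N lies in the plane iff n · KN = 0.
This gives (-816)x + (4896) = 0, so x = 6.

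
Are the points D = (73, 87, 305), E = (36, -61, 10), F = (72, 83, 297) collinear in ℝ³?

No

DE = (-37, -148, -295), DF = (-1, -4, -8).
DE × DF = (4, -1, 0).
The cross product is nonzero, so the points do not lie on one line.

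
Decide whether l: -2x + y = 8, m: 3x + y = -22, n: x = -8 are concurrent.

No

Intersecting l and m: solving the 2×2 system gives (x, y) = (-6, -4).
Substitute into n: (1)(-6) + (0)(-4) = -6.
But n requires -8 ≠ -6, so the three lines have no common point.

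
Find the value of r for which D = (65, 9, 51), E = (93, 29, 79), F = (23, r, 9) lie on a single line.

Direction DE = (28, 20, 28). From the x-coordinate of F, the parameter along the line is τ = (23 − 65)/28 = -3/2.
Then r = 9 + (-3/2)·(20) = -21.

-21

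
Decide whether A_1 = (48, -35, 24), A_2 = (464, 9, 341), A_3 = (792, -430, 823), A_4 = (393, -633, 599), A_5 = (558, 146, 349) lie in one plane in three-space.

No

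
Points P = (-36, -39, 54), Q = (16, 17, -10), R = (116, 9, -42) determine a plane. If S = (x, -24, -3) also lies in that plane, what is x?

82

A normal to the plane is n = PQ × PR = (-2304, -4736, -6016).
S lies in the plane iff n · PS = 0.
This gives (-2304)x + (188928) = 0, so x = 82.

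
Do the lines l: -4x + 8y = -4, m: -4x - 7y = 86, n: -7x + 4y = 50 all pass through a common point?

No

Lines aᵢx + bᵢy = cᵢ with pairwise distinct directions are concurrent exactly when det[aᵢ bᵢ cᵢ] = 0.
Here the determinant is -180.
Nonzero, so no common point exists.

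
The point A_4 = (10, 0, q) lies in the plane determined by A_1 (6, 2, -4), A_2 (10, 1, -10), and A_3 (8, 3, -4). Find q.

-12

A normal to the plane is n = A_1A_2 × A_1A_3 = (6, -12, 6).
A_4 lies in the plane iff n · A_1A_4 = 0.
This gives (6)q + (72) = 0, so q = -12.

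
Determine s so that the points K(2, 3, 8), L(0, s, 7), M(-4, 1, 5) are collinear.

Direction KM = (-6, -2, -3). From the x-coordinate of L, the parameter along the line is τ = (0 − 2)/(-6) = 1/3.
Then s = 3 + 1/3·(-2) = 7/3.

7/3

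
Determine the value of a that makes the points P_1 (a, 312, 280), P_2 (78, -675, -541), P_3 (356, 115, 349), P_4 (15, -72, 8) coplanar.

The points are coplanar iff P_1P_2 · (P_1P_3 × P_1P_4) = 0.
Expanding, this is linear in a: (102960)a + (19459440) = 0.
So a = -189.

-189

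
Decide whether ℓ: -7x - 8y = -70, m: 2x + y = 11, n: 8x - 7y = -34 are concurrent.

Lines aᵢx + bᵢy = cᵢ with pairwise distinct directions are concurrent exactly when det[aᵢ bᵢ cᵢ] = 0.
Here the determinant is -9.
Nonzero, so no common point exists.

No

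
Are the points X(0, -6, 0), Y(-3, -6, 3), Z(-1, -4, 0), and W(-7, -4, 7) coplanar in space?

No

The four points are coplanar iff the 3×3 determinant with rows XY, XZ, XW is zero.
Rows: (-3, 0, 3), (-1, 2, 0), (-7, 2, 7).
Expanding along the first row: (-3)(14) − (0)(-7) + (3)(12) = -6.
Nonzero ⇒ not coplanar.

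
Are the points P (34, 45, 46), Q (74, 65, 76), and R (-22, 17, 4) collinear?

PQ = (40, 20, 30), PR = (-56, -28, -42).
Each component of PR is -7/5 times the corresponding component of PQ, so PR = -7/5·PQ and the points are collinear.

Yes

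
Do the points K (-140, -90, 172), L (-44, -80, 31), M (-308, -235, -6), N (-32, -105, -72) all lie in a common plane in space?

No

The four points are coplanar iff the 3×3 determinant with rows KL, KM, KN is zero.
Rows: (96, 10, -141), (-168, -145, -178), (108, -15, -244).
Expanding along the first row: (96)(32710) − (10)(60216) + (-141)(18180) = -25380.
Nonzero ⇒ not coplanar.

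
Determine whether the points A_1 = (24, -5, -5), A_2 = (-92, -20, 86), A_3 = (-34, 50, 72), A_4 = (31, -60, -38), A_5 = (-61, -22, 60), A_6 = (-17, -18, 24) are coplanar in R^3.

The plane through A_1, A_2, A_3 has normal n = A_1A_2 × A_1A_3 = (-6160, 3654, -7250) and equation n·P = -129860.
Checking the remaining points: n·A_4 = -134700, n·A_5 = -139628, n·A_6 = -135052.
Since n·A_4 = -134700 ≠ -129860, A_4 is off the plane and the points are not all coplanar.

No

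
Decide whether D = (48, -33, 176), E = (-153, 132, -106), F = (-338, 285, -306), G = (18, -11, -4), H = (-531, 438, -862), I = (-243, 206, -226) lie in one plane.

The plane through D, E, F has normal n = DE × DF = (10146, 11970, -228) and equation n·P = 51870.
Checking the remaining points: n·G = 51870, n·H = 51870, n·I = 51870.
All equal 51870, so all 6 points lie in one plane.

Yes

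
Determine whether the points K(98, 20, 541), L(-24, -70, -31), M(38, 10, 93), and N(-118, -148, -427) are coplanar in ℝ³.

No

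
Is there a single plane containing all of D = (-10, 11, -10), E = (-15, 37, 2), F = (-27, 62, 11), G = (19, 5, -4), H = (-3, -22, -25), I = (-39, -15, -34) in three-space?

The plane through D, E, F has normal n = DE × DF = (-66, -99, 187) and equation n·P = -2299.
Checking the remaining points: n·G = -2497, n·H = -2299, n·I = -2299.
Since n·G = -2497 ≠ -2299, G is off the plane and the points are not all coplanar.

No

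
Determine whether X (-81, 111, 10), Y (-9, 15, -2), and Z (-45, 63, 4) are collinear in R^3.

Yes

XY = (72, -96, -12), XZ = (36, -48, -6).
XY × XZ = (0, 0, 0).
The cross product vanishes, so the three points are collinear.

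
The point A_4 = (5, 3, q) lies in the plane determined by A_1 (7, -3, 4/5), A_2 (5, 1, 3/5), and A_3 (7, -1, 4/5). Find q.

A normal to the plane is n = A_1A_2 × A_1A_3 = (2/5, 0, -4).
A_4 lies in the plane iff n · A_1A_4 = 0.
This gives (-4)q + (12/5) = 0, so q = 3/5.

3/5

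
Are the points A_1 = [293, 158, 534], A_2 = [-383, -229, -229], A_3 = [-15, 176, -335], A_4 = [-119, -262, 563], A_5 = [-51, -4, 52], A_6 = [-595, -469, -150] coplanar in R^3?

The plane through A_1, A_2, A_3 has normal n = A_1A_2 × A_1A_3 = (350037, -352440, -131364) and equation n·P = -23273055.
Checking the remaining points: n·A_4 = -23273055, n·A_5 = -23273055, n·A_6 = -23273055.
All equal -23273055, so all 6 points lie in one plane.

Yes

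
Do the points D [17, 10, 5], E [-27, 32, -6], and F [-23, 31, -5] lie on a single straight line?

DE = (-44, 22, -11), DF = (-40, 21, -10).
Comparing components 2 and 3: (22)(-10) − (-11)(21) = 11 ≠ 0, so DE and DF are not parallel and the points are not collinear.

No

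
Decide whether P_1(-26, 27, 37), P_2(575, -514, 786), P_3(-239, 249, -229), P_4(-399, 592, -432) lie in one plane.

Yes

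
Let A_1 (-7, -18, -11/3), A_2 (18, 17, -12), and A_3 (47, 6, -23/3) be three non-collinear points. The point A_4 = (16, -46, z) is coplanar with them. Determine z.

A normal to the plane is n = A_1A_2 × A_1A_3 = (60, -350, -1290).
A_4 lies in the plane iff n · A_1A_4 = 0.
This gives (-1290)z + (6450) = 0, so z = 5.

5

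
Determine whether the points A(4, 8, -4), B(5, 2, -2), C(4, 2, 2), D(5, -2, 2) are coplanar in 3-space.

Yes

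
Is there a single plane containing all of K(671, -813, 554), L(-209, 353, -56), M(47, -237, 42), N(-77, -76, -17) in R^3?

A normal to the plane through K, L, M is n = KL × KM = (-245632, -69920, 220704).
The plane has equation n·P = 14295904. For N: n·N = 20475616.
20475616 ≠ 14295904, so N is off the plane.

No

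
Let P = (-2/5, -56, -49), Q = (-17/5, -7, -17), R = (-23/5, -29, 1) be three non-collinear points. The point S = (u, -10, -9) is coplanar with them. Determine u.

-4

Coplanarity requires PQ · (PR × PS) = 0.
PQ = (-3, 49, 32), PR = (-21/5, 27, 50); the triple product is linear in u with coefficient 1586 and constant term 6344.
Setting it to zero: u = -4.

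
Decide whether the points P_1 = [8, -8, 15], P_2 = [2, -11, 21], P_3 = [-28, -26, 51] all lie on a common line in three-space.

Yes

P_1P_2 = (-6, -3, 6), P_1P_3 = (-36, -18, 36).
Each component of P_1P_3 is 6 times the corresponding component of P_1P_2, so P_1P_3 = 6·P_1P_2 and the points are collinear.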